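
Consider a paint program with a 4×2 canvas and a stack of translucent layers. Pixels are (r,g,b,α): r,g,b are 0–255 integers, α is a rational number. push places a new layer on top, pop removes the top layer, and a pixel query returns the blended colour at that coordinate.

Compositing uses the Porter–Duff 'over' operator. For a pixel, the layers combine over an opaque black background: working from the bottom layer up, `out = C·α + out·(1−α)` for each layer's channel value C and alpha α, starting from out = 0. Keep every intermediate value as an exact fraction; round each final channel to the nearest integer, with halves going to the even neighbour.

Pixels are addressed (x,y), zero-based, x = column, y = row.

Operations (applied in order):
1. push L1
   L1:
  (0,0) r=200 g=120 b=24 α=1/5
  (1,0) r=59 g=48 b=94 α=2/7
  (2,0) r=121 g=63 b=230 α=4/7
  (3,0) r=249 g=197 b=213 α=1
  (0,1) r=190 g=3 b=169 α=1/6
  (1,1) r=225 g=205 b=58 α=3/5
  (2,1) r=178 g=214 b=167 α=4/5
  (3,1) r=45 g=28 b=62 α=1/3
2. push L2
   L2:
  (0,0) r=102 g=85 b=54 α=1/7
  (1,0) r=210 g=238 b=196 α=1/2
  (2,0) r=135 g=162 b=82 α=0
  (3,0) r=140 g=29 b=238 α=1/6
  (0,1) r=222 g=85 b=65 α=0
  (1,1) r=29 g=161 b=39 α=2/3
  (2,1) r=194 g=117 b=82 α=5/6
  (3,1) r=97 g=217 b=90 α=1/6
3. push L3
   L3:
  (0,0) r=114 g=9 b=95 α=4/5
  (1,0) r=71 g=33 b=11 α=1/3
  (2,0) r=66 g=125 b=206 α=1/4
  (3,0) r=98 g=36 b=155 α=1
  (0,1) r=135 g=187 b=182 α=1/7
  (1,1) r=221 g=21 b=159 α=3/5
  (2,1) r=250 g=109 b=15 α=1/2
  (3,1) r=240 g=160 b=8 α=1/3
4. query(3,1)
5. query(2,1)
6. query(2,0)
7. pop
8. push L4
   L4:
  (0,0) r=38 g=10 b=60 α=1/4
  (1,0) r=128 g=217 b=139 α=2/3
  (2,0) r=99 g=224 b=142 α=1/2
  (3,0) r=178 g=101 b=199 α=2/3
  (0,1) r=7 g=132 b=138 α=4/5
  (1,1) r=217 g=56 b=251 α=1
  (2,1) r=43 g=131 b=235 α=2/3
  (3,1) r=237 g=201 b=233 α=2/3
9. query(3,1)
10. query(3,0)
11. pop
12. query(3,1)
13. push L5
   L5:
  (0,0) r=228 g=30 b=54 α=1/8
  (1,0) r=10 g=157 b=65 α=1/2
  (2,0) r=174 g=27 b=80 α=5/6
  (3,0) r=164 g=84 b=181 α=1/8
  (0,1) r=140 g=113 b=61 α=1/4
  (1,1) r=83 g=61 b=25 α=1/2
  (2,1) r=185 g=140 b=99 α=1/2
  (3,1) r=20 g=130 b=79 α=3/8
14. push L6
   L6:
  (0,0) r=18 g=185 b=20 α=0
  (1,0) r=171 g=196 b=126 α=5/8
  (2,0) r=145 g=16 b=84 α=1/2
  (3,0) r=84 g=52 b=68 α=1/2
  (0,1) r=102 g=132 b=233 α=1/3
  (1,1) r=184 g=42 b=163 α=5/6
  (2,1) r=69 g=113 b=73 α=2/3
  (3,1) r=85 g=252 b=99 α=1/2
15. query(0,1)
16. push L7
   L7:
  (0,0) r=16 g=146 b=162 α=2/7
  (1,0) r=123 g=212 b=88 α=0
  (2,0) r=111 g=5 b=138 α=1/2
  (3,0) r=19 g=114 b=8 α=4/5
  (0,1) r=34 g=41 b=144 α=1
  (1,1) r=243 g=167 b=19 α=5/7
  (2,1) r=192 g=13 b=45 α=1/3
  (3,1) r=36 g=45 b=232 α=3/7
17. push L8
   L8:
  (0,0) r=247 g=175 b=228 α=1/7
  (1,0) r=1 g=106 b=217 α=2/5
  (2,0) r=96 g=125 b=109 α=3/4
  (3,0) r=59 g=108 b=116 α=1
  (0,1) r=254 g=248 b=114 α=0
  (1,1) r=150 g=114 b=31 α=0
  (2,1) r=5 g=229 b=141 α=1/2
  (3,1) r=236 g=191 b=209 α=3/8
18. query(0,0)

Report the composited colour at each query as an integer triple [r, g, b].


at x=3,y=1 over L1,L2,L3:
L1 α=1/3: [15, 28/3, 62/3]
L2 α=1/6: [86/3, 791/18, 290/9]
L3 α=1/3: [892/9, 2231/27, 652/27]
rounded: [99, 83, 24]

(2,1) stack=L1,L2,L3; from [0,0,0]:
+L1 (α=4/5) → [712/5, 856/5, 668/5]
+L2 (α=5/6) → [927/5, 3781/30, 453/5]
+L3 (α=1/2) → [2177/10, 7051/60, 264/5]
= [218, 118, 53]

query (2,0) [L1,L2,L3] — begin 0,0,0
+L1 (α=4/7) → [484/7, 36, 920/7]
+L2 (α=0) → [484/7, 36, 920/7]
+L3 (α=1/4) → [957/14, 233/4, 2101/14]
= [68, 58, 150]

(3,1) stack=L1,L2,L4; from [0,0,0]:
L1 α=1/3: [15, 28/3, 62/3]
L2 α=1/6: [86/3, 791/18, 290/9]
L4 α=2/3: [1508/9, 8027/54, 4484/27]
→ [168, 149, 166]

at x=3,y=0 over L1,L2,L4:
after L1 α=1: [249, 197, 213]
after L2 α=1/6: [1385/6, 169, 1303/6]
after L4 α=2/3: [3521/18, 371/3, 3691/18]
rounded: [196, 124, 205]

(3,1) stack=L1,L2; from [0,0,0]:
L1 α=1/3: [15, 28/3, 62/3]
L2 α=1/6: [86/3, 791/18, 290/9]
rounded: [29, 44, 32]

at x=0,y=1 over L1,L2,L5,L6:
after L1 α=1/6: [95/3, 1/2, 169/6]
after L2 α=0: [95/3, 1/2, 169/6]
after L5 α=1/4: [235/4, 229/8, 291/8]
after L6 α=1/3: [439/6, 757/12, 1223/12]
→ [73, 63, 102]

(0,0) stack=L1,L2,L5,L6,L7,L8; from [0,0,0]:
L1 α=1/5: [40, 24, 24/5]
L2 α=1/7: [342/7, 229/7, 414/35]
L5 α=1/8: [285/4, 259/8, 171/10]
L6 α=0: [285/4, 259/8, 171/10]
L7 α=2/7: [1553/28, 3631/56, 117/2]
L8 α=1/7: [8117/98, 15793/196, 579/7]
rounded: [83, 81, 83]


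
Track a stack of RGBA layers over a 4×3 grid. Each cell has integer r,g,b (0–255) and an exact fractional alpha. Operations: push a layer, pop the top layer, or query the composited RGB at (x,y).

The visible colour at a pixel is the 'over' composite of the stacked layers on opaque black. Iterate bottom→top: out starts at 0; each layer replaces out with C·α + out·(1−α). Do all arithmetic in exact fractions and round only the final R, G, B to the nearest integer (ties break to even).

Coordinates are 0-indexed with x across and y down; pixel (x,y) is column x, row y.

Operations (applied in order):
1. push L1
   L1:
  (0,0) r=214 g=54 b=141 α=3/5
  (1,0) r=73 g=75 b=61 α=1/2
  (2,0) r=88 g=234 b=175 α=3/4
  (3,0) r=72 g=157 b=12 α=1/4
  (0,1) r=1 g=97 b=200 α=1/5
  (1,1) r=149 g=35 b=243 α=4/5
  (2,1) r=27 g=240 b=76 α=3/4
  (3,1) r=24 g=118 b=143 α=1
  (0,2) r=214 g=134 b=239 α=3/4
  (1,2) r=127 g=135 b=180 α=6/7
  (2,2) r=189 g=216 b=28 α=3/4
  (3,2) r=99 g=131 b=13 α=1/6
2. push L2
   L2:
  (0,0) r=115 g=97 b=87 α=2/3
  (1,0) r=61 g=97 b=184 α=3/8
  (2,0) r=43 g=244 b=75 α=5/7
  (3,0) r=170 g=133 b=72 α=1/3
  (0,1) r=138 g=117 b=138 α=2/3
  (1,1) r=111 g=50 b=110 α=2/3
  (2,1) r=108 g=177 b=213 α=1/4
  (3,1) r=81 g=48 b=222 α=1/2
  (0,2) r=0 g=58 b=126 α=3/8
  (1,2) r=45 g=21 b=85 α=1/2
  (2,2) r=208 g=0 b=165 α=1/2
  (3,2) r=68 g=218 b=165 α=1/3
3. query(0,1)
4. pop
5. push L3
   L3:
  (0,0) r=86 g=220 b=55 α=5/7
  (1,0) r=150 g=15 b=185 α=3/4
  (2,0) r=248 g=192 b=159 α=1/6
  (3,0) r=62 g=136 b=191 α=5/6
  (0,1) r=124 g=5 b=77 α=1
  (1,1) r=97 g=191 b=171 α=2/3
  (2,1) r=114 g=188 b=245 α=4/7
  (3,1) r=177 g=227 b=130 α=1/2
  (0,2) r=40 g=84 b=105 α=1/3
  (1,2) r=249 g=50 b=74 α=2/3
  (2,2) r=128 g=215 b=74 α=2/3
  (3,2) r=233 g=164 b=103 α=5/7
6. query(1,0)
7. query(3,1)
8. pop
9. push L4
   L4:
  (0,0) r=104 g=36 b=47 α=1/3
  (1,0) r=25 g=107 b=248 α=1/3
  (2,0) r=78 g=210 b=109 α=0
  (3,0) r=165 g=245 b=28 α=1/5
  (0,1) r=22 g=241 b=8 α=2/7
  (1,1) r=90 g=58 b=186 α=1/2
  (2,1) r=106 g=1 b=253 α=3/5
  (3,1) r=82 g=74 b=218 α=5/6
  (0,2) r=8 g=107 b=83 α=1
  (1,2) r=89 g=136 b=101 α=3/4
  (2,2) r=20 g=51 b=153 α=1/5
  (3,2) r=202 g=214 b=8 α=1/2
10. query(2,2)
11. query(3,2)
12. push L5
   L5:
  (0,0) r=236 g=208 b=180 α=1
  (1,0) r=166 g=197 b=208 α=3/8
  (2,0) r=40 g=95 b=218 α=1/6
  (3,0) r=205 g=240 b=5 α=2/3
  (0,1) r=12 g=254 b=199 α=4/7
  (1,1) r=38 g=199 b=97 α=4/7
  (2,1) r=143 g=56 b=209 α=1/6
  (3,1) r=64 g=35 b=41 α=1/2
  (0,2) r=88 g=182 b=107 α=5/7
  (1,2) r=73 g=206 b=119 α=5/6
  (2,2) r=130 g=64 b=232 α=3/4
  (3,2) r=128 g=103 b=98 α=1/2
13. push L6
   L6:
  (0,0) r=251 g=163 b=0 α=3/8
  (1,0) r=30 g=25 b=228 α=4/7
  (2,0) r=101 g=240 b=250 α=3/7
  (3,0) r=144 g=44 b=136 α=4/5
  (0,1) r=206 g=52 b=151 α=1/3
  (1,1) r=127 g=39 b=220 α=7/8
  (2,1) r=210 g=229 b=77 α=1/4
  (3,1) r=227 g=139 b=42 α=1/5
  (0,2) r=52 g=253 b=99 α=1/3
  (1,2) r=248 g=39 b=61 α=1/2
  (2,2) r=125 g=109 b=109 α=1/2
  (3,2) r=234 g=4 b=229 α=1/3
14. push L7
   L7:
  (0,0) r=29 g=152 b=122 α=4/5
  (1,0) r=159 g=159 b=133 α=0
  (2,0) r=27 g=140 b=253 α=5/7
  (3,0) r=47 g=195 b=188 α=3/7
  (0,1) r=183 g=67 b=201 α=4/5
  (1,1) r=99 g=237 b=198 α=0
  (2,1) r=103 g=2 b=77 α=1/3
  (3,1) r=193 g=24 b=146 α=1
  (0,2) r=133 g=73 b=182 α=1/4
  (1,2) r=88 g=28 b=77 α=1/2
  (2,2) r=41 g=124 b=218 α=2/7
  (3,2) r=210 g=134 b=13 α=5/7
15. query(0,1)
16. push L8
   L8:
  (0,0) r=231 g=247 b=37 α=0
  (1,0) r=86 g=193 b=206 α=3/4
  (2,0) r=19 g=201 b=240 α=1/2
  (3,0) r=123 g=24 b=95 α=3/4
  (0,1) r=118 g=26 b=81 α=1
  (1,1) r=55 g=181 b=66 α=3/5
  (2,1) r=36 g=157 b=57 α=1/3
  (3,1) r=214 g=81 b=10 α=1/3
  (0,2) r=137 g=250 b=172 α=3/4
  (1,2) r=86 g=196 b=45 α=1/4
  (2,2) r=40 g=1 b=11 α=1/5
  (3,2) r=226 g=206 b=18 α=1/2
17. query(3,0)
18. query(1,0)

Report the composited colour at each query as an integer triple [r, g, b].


(0,1) stack=L1,L2; from [0,0,0]:
after L1 α=1/5: [1/5, 97/5, 40]
after L2 α=2/3: [1381/15, 1267/15, 316/3]
→ [92, 84, 105]

query (1,0) [L1,L3] — begin 0,0,0
+L1 (α=1/2) → [73/2, 75/2, 61/2]
+L3 (α=3/4) → [973/8, 165/8, 1171/8]
= [122, 21, 146]

(3,1) stack=L1,L3; from [0,0,0]:
after L1 α=1: [24, 118, 143]
after L3 α=1/2: [201/2, 345/2, 273/2]
= [100, 172, 136]

query (2,2) [L1,L4] — begin 0,0,0
L1 α=3/4: [567/4, 162, 21]
L4 α=1/5: [587/5, 699/5, 237/5]
= [117, 140, 47]

(3,2) stack=L1,L4; from [0,0,0]:
+L1 (α=1/6) → [33/2, 131/6, 13/6]
+L4 (α=1/2) → [437/4, 1415/12, 61/12]
rounded: [109, 118, 5]

(0,1) stack=L1,L4,L5,L6,L7; from [0,0,0]:
+L1 (α=1/5) → [1/5, 97/5, 40]
+L4 (α=2/7) → [45/7, 579/7, 216/7]
+L5 (α=4/7) → [471/49, 8849/49, 6220/49]
+L6 (α=1/3) → [11036/147, 20246/147, 6613/49]
+L7 (α=4/5) → [23728/147, 59642/735, 46009/245]
= [161, 81, 188]

(3,0) stack=L1,L4,L5,L6,L7,L8; from [0,0,0]:
L1 α=1/4: [18, 157/4, 3]
L4 α=1/5: [237/5, 402/5, 8]
L5 α=2/3: [2287/15, 934/5, 6]
L6 α=4/5: [10927/75, 1814/25, 110]
L7 α=3/7: [54283/525, 21881/175, 1004/7]
L8 α=3/4: [62002/525, 34481/700, 2999/28]
= [118, 49, 107]

(1,0) stack=L1,L4,L5,L6,L7,L8; from [0,0,0]:
L1 α=1/2: [73/2, 75/2, 61/2]
L4 α=1/3: [98/3, 182/3, 103]
L5 α=3/8: [248/3, 2683/24, 1139/8]
L6 α=4/7: [368/7, 3483/56, 10713/56]
L7 α=0: [368/7, 3483/56, 10713/56]
L8 α=3/4: [1087/14, 35907/224, 45321/224]
→ [78, 160, 202]


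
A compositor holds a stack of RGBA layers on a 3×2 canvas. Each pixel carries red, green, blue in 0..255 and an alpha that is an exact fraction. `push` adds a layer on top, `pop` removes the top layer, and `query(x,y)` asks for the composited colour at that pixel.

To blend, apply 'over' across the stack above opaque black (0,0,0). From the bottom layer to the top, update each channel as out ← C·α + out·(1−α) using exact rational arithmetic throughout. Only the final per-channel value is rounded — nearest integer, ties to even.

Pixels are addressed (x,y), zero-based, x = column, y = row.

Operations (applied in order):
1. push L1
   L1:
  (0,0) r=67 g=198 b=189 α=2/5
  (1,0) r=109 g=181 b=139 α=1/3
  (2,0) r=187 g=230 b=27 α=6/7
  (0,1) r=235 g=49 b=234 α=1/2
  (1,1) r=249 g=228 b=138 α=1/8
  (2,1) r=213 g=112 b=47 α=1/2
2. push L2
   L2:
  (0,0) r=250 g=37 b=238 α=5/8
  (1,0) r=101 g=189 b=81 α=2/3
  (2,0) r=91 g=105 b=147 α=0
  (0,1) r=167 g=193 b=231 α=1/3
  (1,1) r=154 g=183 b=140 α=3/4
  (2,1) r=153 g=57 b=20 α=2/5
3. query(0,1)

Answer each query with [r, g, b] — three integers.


(0,1) stack=L1,L2; from [0,0,0]:
after L1 α=1/2: [235/2, 49/2, 117]
after L2 α=1/3: [134, 242/3, 155]
rounded: [134, 81, 155]


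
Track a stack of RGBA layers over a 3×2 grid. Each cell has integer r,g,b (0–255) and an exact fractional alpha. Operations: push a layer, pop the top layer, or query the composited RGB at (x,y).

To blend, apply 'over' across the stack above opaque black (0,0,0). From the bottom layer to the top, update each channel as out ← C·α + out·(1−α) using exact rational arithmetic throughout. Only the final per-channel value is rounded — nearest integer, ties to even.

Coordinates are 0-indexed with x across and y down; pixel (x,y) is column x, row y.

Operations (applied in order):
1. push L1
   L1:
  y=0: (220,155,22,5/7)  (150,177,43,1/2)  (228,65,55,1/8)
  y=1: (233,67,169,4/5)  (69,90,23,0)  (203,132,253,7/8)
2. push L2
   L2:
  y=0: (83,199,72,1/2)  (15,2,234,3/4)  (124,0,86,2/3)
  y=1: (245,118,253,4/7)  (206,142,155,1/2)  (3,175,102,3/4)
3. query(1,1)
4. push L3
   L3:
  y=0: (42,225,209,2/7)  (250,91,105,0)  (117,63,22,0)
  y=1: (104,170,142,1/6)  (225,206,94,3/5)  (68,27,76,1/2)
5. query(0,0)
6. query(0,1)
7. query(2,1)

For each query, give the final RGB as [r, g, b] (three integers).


(1,1) stack=L1,L2; from [0,0,0]:
after L1 α=0: [0, 0, 0]
after L2 α=1/2: [103, 71, 155/2]
= [103, 71, 78]

at x=0,y=0 over L1,L2,L3:
L1 α=5/7: [1100/7, 775/7, 110/7]
L2 α=1/2: [1681/14, 1084/7, 307/7]
L3 α=2/7: [9581/98, 8570/49, 4461/49]
= [98, 175, 91]

at x=0,y=1 over L1,L2,L3:
L1 α=4/5: [932/5, 268/5, 676/5]
L2 α=4/7: [7696/35, 452/5, 7088/35]
L3 α=1/6: [1404/7, 311/3, 1347/7]
→ [201, 104, 192]

at x=2,y=1 over L1,L2,L3:
after L1 α=7/8: [1421/8, 231/2, 1771/8]
after L2 α=3/4: [1493/32, 1281/8, 4219/32]
after L3 α=1/2: [3669/64, 1497/16, 6651/64]
rounded: [57, 94, 104]


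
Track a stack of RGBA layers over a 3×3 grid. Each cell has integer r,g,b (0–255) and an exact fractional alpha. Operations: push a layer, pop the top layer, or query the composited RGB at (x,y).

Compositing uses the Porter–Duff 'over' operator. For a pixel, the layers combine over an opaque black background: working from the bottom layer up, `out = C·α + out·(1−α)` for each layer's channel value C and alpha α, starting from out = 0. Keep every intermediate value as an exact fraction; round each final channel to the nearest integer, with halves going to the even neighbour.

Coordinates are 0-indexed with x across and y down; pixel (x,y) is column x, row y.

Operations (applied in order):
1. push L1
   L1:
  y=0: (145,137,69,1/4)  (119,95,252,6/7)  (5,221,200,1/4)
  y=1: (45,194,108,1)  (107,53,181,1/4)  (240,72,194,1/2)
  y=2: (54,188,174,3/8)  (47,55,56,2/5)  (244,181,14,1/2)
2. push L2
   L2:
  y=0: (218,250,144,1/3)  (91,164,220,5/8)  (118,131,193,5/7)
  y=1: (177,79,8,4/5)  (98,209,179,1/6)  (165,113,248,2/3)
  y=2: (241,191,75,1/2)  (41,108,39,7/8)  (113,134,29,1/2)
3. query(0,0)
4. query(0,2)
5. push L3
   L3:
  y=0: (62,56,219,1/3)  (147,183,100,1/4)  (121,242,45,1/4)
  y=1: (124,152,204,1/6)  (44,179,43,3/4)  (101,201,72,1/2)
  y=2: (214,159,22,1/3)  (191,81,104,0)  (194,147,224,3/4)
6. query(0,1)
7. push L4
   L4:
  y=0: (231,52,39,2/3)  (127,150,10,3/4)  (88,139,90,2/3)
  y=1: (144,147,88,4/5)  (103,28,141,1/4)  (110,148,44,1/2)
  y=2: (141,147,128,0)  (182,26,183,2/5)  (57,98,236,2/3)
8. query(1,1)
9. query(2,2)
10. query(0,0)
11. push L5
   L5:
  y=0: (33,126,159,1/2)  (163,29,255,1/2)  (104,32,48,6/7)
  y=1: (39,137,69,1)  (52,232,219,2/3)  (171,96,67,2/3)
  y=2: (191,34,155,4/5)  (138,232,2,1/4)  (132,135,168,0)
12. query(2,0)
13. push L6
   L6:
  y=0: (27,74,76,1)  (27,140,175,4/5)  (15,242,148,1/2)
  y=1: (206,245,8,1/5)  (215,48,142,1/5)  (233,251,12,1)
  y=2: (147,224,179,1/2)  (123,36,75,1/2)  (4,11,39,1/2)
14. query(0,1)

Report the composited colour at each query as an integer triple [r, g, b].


(0,0) stack=L1,L2; from [0,0,0]:
L1 α=1/4: [145/4, 137/4, 69/4]
L2 α=1/3: [581/6, 637/6, 119/2]
rounded: [97, 106, 60]

at x=0,y=2 over L1,L2:
after L1 α=3/8: [81/4, 141/2, 261/4]
after L2 α=1/2: [1045/8, 523/4, 561/8]
= [131, 131, 70]

at x=0,y=1 over L1,L2,L3:
after L1 α=1: [45, 194, 108]
after L2 α=4/5: [753/5, 102, 28]
after L3 α=1/6: [877/6, 331/3, 172/3]
→ [146, 110, 57]

query (1,1) [L1,L2,L3,L4] — begin 0,0,0
after L1 α=1/4: [107/4, 53/4, 181/4]
after L2 α=1/6: [309/8, 367/8, 1621/24]
after L3 α=3/4: [1365/32, 4663/32, 4717/96]
after L4 α=1/4: [7391/128, 14885/128, 9229/128]
rounded: [58, 116, 72]

(2,2) stack=L1,L2,L3,L4; from [0,0,0]:
L1 α=1/2: [122, 181/2, 7]
L2 α=1/2: [235/2, 449/4, 18]
L3 α=3/4: [1399/8, 2213/16, 345/2]
L4 α=2/3: [2311/24, 1783/16, 1289/6]
= [96, 111, 215]

(0,0) stack=L1,L2,L3,L4; from [0,0,0]:
L1 α=1/4: [145/4, 137/4, 69/4]
L2 α=1/3: [581/6, 637/6, 119/2]
L3 α=1/3: [767/9, 805/9, 338/3]
L4 α=2/3: [4925/27, 1741/27, 572/9]
rounded: [182, 64, 64]

query (2,0) [L1,L2,L3,L4,L5] — begin 0,0,0
+L1 (α=1/4) → [5/4, 221/4, 50]
+L2 (α=5/7) → [1185/14, 1531/14, 1065/7]
+L3 (α=1/4) → [5249/56, 7981/56, 1755/14]
+L4 (α=2/3) → [5035/56, 23549/168, 1425/14]
+L5 (α=6/7) → [39979/392, 55805/1176, 5457/98]
rounded: [102, 47, 56]

at x=0,y=1 over L1,L2,L3,L4,L5,L6:
+L1 (α=1) → [45, 194, 108]
+L2 (α=4/5) → [753/5, 102, 28]
+L3 (α=1/6) → [877/6, 331/3, 172/3]
+L4 (α=4/5) → [4333/30, 419/3, 1228/15]
+L5 (α=1) → [39, 137, 69]
+L6 (α=1/5) → [362/5, 793/5, 284/5]
= [72, 159, 57]


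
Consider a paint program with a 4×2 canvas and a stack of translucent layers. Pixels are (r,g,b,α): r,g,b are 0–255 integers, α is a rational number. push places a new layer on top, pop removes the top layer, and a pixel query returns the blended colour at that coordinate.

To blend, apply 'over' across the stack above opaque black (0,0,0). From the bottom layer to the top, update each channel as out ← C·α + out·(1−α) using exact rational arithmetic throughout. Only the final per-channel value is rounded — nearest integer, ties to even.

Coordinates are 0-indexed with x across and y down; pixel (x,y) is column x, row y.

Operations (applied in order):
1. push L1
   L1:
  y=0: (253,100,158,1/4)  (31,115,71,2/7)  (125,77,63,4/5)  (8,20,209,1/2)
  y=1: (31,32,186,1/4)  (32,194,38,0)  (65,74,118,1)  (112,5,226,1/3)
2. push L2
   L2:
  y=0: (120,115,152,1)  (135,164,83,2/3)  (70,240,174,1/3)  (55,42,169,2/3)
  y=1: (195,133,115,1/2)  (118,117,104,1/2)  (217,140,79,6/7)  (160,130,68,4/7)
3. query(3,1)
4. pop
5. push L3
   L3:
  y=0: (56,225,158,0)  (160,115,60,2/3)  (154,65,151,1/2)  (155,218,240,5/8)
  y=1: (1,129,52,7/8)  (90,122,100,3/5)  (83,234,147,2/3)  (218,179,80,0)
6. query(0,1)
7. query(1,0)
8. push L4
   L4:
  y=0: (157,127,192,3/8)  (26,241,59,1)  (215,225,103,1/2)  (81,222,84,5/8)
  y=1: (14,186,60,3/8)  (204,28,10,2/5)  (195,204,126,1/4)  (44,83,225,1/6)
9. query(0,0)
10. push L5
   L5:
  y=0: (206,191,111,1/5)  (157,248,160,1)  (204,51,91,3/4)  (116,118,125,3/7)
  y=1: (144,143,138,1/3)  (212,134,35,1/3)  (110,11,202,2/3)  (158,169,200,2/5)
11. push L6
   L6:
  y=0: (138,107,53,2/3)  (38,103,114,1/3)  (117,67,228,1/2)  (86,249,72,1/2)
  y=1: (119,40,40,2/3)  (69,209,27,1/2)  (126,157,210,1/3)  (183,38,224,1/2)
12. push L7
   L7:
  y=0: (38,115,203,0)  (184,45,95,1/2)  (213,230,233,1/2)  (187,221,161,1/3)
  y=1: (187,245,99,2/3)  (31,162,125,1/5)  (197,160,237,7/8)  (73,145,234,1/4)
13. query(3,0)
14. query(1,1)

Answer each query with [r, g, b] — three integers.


query (3,1) [L1,L2] — begin 0,0,0
after L1 α=1/3: [112/3, 5/3, 226/3]
after L2 α=4/7: [752/7, 75, 498/7]
rounded: [107, 75, 71]

query (0,1) [L1,L3] — begin 0,0,0
L1 α=1/4: [31/4, 8, 93/2]
L3 α=7/8: [59/32, 911/8, 821/16]
= [2, 114, 51]

(1,0) stack=L1,L3; from [0,0,0]:
+L1 (α=2/7) → [62/7, 230/7, 142/7]
+L3 (α=2/3) → [2302/21, 1840/21, 982/21]
= [110, 88, 47]

at x=0,y=0 over L1,L3,L4:
L1 α=1/4: [253/4, 25, 79/2]
L3 α=0: [253/4, 25, 79/2]
L4 α=3/8: [3149/32, 253/4, 1547/16]
rounded: [98, 63, 97]

at x=3,y=0 over L1,L3,L4,L5,L6,L7:
after L1 α=1/2: [4, 10, 209/2]
after L3 α=5/8: [787/8, 140, 3027/16]
after L4 α=5/8: [5601/64, 765/4, 15801/128]
after L5 α=3/7: [11169/112, 1119/7, 27801/224]
after L6 α=1/2: [20801/224, 1431/7, 43929/448]
after L7 α=1/3: [13915/112, 4409/21, 79993/672]
= [124, 210, 119]

query (1,1) [L1,L3,L4,L5,L6,L7] — begin 0,0,0
+L1 (α=0) → [0, 0, 0]
+L3 (α=3/5) → [54, 366/5, 60]
+L4 (α=2/5) → [114, 1378/25, 40]
+L5 (α=1/3) → [440/3, 6106/75, 115/3]
+L6 (α=1/2) → [647/6, 21781/150, 98/3]
+L7 (α=1/5) → [1387/15, 55712/375, 767/15]
→ [92, 149, 51]


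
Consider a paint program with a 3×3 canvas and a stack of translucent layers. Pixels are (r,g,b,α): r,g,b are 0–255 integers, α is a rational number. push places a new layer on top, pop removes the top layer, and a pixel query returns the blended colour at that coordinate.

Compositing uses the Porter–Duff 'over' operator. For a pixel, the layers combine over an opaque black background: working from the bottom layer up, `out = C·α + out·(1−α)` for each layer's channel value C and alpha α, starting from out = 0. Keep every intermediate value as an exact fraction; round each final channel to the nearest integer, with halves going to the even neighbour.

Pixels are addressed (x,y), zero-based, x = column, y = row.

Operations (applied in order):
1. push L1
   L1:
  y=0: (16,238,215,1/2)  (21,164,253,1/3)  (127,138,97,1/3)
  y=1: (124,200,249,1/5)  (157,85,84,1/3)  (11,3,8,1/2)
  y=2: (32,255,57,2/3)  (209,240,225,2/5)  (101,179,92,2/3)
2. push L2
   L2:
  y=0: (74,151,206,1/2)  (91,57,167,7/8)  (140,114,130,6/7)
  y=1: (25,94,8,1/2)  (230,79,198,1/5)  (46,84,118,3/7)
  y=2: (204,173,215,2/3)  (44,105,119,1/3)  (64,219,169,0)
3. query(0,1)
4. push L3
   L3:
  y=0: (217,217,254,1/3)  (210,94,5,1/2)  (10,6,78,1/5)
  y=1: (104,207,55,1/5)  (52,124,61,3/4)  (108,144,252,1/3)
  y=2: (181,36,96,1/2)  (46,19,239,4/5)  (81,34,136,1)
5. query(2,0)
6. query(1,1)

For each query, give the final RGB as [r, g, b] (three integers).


at x=0,y=1 over L1,L2:
+L1 (α=1/5) → [124/5, 40, 249/5]
+L2 (α=1/2) → [249/10, 67, 289/10]
= [25, 67, 29]

(2,0) stack=L1,L2,L3; from [0,0,0]:
after L1 α=1/3: [127/3, 46, 97/3]
after L2 α=6/7: [2647/21, 730/7, 2437/21]
after L3 α=1/5: [10798/105, 2962/35, 11386/105]
rounded: [103, 85, 108]

query (1,1) [L1,L2,L3] — begin 0,0,0
after L1 α=1/3: [157/3, 85/3, 28]
after L2 α=1/5: [1318/15, 577/15, 62]
after L3 α=3/4: [1829/30, 6157/60, 245/4]
→ [61, 103, 61]


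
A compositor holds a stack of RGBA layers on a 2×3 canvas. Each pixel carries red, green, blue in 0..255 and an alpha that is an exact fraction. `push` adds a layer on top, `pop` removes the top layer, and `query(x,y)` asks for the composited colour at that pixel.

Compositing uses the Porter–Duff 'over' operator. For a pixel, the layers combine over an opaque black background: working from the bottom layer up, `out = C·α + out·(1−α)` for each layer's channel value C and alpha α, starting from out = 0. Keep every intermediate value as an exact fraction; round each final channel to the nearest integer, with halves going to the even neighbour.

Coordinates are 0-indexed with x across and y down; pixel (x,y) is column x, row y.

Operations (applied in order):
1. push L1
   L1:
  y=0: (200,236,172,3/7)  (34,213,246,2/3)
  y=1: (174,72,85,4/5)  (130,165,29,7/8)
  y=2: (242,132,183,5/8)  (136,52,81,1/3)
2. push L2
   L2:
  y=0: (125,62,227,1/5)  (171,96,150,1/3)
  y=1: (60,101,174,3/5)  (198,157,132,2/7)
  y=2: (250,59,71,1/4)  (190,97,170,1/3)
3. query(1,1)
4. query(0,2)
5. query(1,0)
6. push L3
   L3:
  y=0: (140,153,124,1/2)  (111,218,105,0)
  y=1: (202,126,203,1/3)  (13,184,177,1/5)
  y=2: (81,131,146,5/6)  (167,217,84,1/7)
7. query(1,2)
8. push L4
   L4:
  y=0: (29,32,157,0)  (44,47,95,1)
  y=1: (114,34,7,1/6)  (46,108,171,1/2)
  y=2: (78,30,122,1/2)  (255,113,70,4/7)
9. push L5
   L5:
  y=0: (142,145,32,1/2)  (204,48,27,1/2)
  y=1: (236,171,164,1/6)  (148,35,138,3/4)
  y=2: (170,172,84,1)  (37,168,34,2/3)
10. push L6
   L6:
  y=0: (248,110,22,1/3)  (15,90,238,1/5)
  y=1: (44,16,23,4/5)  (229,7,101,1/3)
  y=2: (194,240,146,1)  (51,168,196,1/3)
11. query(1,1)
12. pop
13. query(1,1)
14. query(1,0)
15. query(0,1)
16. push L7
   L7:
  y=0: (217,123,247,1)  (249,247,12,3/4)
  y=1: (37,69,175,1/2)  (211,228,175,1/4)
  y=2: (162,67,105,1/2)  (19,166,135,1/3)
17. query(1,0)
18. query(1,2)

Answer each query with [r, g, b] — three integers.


(1,1) stack=L1,L2; from [0,0,0]:
after L1 α=7/8: [455/4, 1155/8, 203/8]
after L2 α=2/7: [3859/28, 8287/56, 3127/56]
= [138, 148, 56]

at x=0,y=2 over L1,L2:
+L1 (α=5/8) → [605/4, 165/2, 915/8]
+L2 (α=1/4) → [2815/16, 613/8, 3313/32]
→ [176, 77, 104]

at x=1,y=0 over L1,L2:
after L1 α=2/3: [68/3, 142, 164]
after L2 α=1/3: [649/9, 380/3, 478/3]
→ [72, 127, 159]

at x=1,y=2 over L1,L2,L3:
+L1 (α=1/3) → [136/3, 52/3, 27]
+L2 (α=1/3) → [842/9, 395/9, 224/3]
+L3 (α=1/7) → [2185/21, 1441/21, 76]
rounded: [104, 69, 76]

at x=1,y=1 over L1,L2,L3,L4,L5,L6:
+L1 (α=7/8) → [455/4, 1155/8, 203/8]
+L2 (α=2/7) → [3859/28, 8287/56, 3127/56]
+L3 (α=1/5) → [790/7, 10863/70, 1121/14]
+L4 (α=1/2) → [556/7, 18423/140, 3515/28]
+L5 (α=3/4) → [916/7, 33123/560, 15107/112]
+L6 (α=1/3) → [1145/7, 35083/840, 6921/56]
→ [164, 42, 124]

query (1,1) [L1,L2,L3,L4,L5] — begin 0,0,0
L1 α=7/8: [455/4, 1155/8, 203/8]
L2 α=2/7: [3859/28, 8287/56, 3127/56]
L3 α=1/5: [790/7, 10863/70, 1121/14]
L4 α=1/2: [556/7, 18423/140, 3515/28]
L5 α=3/4: [916/7, 33123/560, 15107/112]
rounded: [131, 59, 135]

(1,0) stack=L1,L2,L3,L4,L5; from [0,0,0]:
L1 α=2/3: [68/3, 142, 164]
L2 α=1/3: [649/9, 380/3, 478/3]
L3 α=0: [649/9, 380/3, 478/3]
L4 α=1: [44, 47, 95]
L5 α=1/2: [124, 95/2, 61]
= [124, 48, 61]

at x=0,y=1 over L1,L2,L3,L4,L5:
+L1 (α=4/5) → [696/5, 288/5, 68]
+L2 (α=3/5) → [2292/25, 2091/25, 658/5]
+L3 (α=1/3) → [9634/75, 2444/25, 777/5]
+L4 (α=1/6) → [5672/45, 1307/15, 392/3]
+L5 (α=1/6) → [3898/27, 910/9, 1226/9]
rounded: [144, 101, 136]

at x=1,y=0 over L1,L2,L3,L4,L5,L7:
+L1 (α=2/3) → [68/3, 142, 164]
+L2 (α=1/3) → [649/9, 380/3, 478/3]
+L3 (α=0) → [649/9, 380/3, 478/3]
+L4 (α=1) → [44, 47, 95]
+L5 (α=1/2) → [124, 95/2, 61]
+L7 (α=3/4) → [871/4, 1577/8, 97/4]
= [218, 197, 24]

query (1,2) [L1,L2,L3,L4,L5,L7] — begin 0,0,0
+L1 (α=1/3) → [136/3, 52/3, 27]
+L2 (α=1/3) → [842/9, 395/9, 224/3]
+L3 (α=1/7) → [2185/21, 1441/21, 76]
+L4 (α=4/7) → [9325/49, 4605/49, 508/7]
+L5 (α=2/3) → [4317/49, 7023/49, 328/7]
+L7 (α=1/3) → [9565/147, 22180/147, 1601/21]
rounded: [65, 151, 76]


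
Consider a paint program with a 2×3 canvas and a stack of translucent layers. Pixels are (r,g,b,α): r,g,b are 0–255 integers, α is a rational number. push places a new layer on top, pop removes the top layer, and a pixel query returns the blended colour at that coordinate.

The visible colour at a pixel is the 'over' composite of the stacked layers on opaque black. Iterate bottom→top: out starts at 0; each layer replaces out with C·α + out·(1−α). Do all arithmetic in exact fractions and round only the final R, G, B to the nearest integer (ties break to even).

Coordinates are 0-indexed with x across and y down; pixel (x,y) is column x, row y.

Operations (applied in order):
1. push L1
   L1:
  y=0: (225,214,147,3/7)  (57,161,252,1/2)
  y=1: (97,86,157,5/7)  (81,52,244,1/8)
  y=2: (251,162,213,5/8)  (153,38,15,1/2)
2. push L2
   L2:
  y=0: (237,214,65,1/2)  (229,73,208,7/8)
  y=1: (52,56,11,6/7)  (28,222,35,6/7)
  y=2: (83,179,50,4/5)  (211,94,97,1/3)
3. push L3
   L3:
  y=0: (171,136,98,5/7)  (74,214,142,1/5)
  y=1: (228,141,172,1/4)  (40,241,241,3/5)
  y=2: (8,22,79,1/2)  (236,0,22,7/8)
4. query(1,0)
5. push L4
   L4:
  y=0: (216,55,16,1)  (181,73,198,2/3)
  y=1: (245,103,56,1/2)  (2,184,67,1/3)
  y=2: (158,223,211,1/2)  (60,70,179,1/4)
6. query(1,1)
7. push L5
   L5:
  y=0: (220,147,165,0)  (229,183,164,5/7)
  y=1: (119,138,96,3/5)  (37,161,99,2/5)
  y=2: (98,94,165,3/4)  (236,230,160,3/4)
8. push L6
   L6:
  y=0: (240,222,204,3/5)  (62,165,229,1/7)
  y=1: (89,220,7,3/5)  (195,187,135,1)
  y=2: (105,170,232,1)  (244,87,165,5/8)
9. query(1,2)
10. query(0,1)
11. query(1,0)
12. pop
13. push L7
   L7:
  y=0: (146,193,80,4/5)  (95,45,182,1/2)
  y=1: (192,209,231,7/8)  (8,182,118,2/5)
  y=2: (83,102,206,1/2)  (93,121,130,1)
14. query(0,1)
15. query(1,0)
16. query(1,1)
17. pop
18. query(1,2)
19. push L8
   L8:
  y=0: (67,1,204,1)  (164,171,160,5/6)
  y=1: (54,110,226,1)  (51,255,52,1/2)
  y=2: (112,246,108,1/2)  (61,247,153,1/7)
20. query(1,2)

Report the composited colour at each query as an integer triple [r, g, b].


(1,0) stack=L1,L2,L3; from [0,0,0]:
L1 α=1/2: [57/2, 161/2, 126]
L2 α=7/8: [3263/16, 1183/16, 791/4]
L3 α=1/5: [3559/20, 2039/20, 933/5]
= [178, 102, 187]

at x=1,y=1 over L1,L2,L3,L4:
L1 α=1/8: [81/8, 13/2, 61/2]
L2 α=6/7: [1425/56, 2677/14, 481/14]
L3 α=3/5: [957/28, 7738/35, 5542/35]
L4 α=1/3: [985/42, 21916/105, 13429/105]
rounded: [23, 209, 128]

at x=1,y=2 over L1,L2,L3,L4,L5,L6:
after L1 α=1/2: [153/2, 19, 15/2]
after L2 α=1/3: [364/3, 44, 112/3]
after L3 α=7/8: [665/3, 11/2, 287/12]
after L4 α=1/4: [725/4, 173/8, 1003/16]
after L5 α=3/4: [3557/16, 5693/32, 8683/64]
after L6 α=5/8: [30191/128, 30999/256, 78849/512]
= [236, 121, 154]

query (0,1) [L1,L2,L3,L4,L5,L6] — begin 0,0,0
+L1 (α=5/7) → [485/7, 430/7, 785/7]
+L2 (α=6/7) → [2669/49, 2782/49, 1247/49]
+L3 (α=1/4) → [19179/196, 15255/196, 12169/196]
+L4 (α=1/2) → [67199/392, 35443/392, 23145/392]
+L5 (α=3/5) → [137171/980, 116587/980, 79593/980]
+L6 (α=3/5) → [268001/2450, 439987/2450, 89883/2450]
→ [109, 180, 37]

query (1,0) [L1,L2,L3,L4,L5,L6] — begin 0,0,0
after L1 α=1/2: [57/2, 161/2, 126]
after L2 α=7/8: [3263/16, 1183/16, 791/4]
after L3 α=1/5: [3559/20, 2039/20, 933/5]
after L4 α=2/3: [10799/60, 1653/20, 971/5]
after L5 α=5/7: [45149/210, 10803/70, 6042/35]
after L6 α=1/7: [47319/245, 38184/245, 44267/245]
rounded: [193, 156, 181]

query (0,1) [L1,L2,L3,L4,L5,L7] — begin 0,0,0
after L1 α=5/7: [485/7, 430/7, 785/7]
after L2 α=6/7: [2669/49, 2782/49, 1247/49]
after L3 α=1/4: [19179/196, 15255/196, 12169/196]
after L4 α=1/2: [67199/392, 35443/392, 23145/392]
after L5 α=3/5: [137171/980, 116587/980, 79593/980]
after L7 α=7/8: [1454291/7840, 1550327/7840, 1664253/7840]
→ [185, 198, 212]

(1,0) stack=L1,L2,L3,L4,L5,L7; from [0,0,0]:
+L1 (α=1/2) → [57/2, 161/2, 126]
+L2 (α=7/8) → [3263/16, 1183/16, 791/4]
+L3 (α=1/5) → [3559/20, 2039/20, 933/5]
+L4 (α=2/3) → [10799/60, 1653/20, 971/5]
+L5 (α=5/7) → [45149/210, 10803/70, 6042/35]
+L7 (α=1/2) → [65099/420, 13953/140, 6206/35]
= [155, 100, 177]

(1,1) stack=L1,L2,L3,L4,L5,L7; from [0,0,0]:
L1 α=1/8: [81/8, 13/2, 61/2]
L2 α=6/7: [1425/56, 2677/14, 481/14]
L3 α=3/5: [957/28, 7738/35, 5542/35]
L4 α=1/3: [985/42, 21916/105, 13429/105]
L5 α=2/5: [2021/70, 33186/175, 20359/175]
L7 α=2/5: [7183/350, 163258/875, 102377/875]
= [21, 187, 117]

query (1,2) [L1,L2,L3,L4,L5] — begin 0,0,0
after L1 α=1/2: [153/2, 19, 15/2]
after L2 α=1/3: [364/3, 44, 112/3]
after L3 α=7/8: [665/3, 11/2, 287/12]
after L4 α=1/4: [725/4, 173/8, 1003/16]
after L5 α=3/4: [3557/16, 5693/32, 8683/64]
= [222, 178, 136]

at x=1,y=2 over L1,L2,L3,L4,L5,L8:
L1 α=1/2: [153/2, 19, 15/2]
L2 α=1/3: [364/3, 44, 112/3]
L3 α=7/8: [665/3, 11/2, 287/12]
L4 α=1/4: [725/4, 173/8, 1003/16]
L5 α=3/4: [3557/16, 5693/32, 8683/64]
L8 α=1/7: [11159/56, 21031/112, 30945/224]
rounded: [199, 188, 138]


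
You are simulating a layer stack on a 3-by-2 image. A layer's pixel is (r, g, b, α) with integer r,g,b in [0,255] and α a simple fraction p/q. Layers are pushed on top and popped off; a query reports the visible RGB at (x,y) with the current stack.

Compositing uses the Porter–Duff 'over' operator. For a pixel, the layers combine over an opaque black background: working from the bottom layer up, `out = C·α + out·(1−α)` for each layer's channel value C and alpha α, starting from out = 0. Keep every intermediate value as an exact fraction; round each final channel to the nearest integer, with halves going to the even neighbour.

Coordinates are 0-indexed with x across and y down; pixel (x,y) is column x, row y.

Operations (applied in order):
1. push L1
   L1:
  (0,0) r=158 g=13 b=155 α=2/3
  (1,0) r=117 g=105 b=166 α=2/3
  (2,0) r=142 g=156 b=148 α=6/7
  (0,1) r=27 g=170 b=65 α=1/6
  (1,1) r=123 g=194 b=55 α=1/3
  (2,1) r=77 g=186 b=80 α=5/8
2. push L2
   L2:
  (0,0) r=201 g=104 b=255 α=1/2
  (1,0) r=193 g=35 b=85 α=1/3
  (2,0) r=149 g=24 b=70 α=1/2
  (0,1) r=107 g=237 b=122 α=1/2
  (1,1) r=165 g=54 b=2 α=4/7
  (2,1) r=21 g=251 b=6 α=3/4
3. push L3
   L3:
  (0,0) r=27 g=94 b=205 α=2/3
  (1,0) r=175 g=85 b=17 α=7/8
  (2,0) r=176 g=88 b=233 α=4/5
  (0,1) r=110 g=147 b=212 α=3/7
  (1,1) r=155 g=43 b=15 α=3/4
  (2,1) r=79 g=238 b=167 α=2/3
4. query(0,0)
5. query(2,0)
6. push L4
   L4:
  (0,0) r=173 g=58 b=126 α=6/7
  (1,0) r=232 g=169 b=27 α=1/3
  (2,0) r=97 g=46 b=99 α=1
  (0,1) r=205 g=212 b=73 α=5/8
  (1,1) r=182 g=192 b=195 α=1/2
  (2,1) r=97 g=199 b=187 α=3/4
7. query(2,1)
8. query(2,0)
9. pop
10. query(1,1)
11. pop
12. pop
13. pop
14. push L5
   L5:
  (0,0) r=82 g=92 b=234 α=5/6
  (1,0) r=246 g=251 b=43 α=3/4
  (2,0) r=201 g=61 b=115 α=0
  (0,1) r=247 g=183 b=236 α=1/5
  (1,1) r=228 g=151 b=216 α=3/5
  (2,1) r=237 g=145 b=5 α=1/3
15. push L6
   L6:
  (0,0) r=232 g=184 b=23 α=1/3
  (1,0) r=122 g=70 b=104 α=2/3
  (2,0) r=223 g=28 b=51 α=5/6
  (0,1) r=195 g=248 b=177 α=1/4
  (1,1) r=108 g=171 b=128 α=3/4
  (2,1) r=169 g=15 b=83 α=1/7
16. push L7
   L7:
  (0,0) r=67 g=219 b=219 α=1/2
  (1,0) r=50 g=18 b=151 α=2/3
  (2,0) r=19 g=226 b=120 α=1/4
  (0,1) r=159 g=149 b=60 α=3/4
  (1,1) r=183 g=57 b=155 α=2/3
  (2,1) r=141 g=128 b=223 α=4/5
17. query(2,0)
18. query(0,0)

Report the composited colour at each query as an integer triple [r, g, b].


query (0,0) [L1,L2,L3] — begin 0,0,0
L1 α=2/3: [316/3, 26/3, 310/3]
L2 α=1/2: [919/6, 169/3, 1075/6]
L3 α=2/3: [1243/18, 733/9, 3535/18]
→ [69, 81, 196]

query (2,0) [L1,L2,L3] — begin 0,0,0
+L1 (α=6/7) → [852/7, 936/7, 888/7]
+L2 (α=1/2) → [1895/14, 552/7, 689/7]
+L3 (α=4/5) → [11751/70, 3016/35, 7213/35]
rounded: [168, 86, 206]

(2,1) stack=L1,L2,L3,L4; from [0,0,0]:
L1 α=5/8: [385/8, 465/4, 50]
L2 α=3/4: [889/32, 3477/16, 17]
L3 α=2/3: [5945/96, 11093/48, 117]
L4 α=3/4: [33881/384, 39749/192, 339/2]
rounded: [88, 207, 170]

query (2,0) [L1,L2,L3,L4] — begin 0,0,0
+L1 (α=6/7) → [852/7, 936/7, 888/7]
+L2 (α=1/2) → [1895/14, 552/7, 689/7]
+L3 (α=4/5) → [11751/70, 3016/35, 7213/35]
+L4 (α=1) → [97, 46, 99]
→ [97, 46, 99]

query (1,1) [L1,L2,L3] — begin 0,0,0
+L1 (α=1/3) → [41, 194/3, 55/3]
+L2 (α=4/7) → [783/7, 410/7, 9]
+L3 (α=3/4) → [2019/14, 1313/28, 27/2]
rounded: [144, 47, 14]

at x=2,y=0 over L5,L6,L7:
L5 α=0: [0, 0, 0]
L6 α=5/6: [1115/6, 70/3, 85/2]
L7 α=1/4: [1153/8, 74, 495/8]
rounded: [144, 74, 62]

at x=0,y=0 over L5,L6,L7:
+L5 (α=5/6) → [205/3, 230/3, 195]
+L6 (α=1/3) → [1106/9, 1012/9, 413/3]
+L7 (α=1/2) → [1709/18, 2983/18, 535/3]
rounded: [95, 166, 178]


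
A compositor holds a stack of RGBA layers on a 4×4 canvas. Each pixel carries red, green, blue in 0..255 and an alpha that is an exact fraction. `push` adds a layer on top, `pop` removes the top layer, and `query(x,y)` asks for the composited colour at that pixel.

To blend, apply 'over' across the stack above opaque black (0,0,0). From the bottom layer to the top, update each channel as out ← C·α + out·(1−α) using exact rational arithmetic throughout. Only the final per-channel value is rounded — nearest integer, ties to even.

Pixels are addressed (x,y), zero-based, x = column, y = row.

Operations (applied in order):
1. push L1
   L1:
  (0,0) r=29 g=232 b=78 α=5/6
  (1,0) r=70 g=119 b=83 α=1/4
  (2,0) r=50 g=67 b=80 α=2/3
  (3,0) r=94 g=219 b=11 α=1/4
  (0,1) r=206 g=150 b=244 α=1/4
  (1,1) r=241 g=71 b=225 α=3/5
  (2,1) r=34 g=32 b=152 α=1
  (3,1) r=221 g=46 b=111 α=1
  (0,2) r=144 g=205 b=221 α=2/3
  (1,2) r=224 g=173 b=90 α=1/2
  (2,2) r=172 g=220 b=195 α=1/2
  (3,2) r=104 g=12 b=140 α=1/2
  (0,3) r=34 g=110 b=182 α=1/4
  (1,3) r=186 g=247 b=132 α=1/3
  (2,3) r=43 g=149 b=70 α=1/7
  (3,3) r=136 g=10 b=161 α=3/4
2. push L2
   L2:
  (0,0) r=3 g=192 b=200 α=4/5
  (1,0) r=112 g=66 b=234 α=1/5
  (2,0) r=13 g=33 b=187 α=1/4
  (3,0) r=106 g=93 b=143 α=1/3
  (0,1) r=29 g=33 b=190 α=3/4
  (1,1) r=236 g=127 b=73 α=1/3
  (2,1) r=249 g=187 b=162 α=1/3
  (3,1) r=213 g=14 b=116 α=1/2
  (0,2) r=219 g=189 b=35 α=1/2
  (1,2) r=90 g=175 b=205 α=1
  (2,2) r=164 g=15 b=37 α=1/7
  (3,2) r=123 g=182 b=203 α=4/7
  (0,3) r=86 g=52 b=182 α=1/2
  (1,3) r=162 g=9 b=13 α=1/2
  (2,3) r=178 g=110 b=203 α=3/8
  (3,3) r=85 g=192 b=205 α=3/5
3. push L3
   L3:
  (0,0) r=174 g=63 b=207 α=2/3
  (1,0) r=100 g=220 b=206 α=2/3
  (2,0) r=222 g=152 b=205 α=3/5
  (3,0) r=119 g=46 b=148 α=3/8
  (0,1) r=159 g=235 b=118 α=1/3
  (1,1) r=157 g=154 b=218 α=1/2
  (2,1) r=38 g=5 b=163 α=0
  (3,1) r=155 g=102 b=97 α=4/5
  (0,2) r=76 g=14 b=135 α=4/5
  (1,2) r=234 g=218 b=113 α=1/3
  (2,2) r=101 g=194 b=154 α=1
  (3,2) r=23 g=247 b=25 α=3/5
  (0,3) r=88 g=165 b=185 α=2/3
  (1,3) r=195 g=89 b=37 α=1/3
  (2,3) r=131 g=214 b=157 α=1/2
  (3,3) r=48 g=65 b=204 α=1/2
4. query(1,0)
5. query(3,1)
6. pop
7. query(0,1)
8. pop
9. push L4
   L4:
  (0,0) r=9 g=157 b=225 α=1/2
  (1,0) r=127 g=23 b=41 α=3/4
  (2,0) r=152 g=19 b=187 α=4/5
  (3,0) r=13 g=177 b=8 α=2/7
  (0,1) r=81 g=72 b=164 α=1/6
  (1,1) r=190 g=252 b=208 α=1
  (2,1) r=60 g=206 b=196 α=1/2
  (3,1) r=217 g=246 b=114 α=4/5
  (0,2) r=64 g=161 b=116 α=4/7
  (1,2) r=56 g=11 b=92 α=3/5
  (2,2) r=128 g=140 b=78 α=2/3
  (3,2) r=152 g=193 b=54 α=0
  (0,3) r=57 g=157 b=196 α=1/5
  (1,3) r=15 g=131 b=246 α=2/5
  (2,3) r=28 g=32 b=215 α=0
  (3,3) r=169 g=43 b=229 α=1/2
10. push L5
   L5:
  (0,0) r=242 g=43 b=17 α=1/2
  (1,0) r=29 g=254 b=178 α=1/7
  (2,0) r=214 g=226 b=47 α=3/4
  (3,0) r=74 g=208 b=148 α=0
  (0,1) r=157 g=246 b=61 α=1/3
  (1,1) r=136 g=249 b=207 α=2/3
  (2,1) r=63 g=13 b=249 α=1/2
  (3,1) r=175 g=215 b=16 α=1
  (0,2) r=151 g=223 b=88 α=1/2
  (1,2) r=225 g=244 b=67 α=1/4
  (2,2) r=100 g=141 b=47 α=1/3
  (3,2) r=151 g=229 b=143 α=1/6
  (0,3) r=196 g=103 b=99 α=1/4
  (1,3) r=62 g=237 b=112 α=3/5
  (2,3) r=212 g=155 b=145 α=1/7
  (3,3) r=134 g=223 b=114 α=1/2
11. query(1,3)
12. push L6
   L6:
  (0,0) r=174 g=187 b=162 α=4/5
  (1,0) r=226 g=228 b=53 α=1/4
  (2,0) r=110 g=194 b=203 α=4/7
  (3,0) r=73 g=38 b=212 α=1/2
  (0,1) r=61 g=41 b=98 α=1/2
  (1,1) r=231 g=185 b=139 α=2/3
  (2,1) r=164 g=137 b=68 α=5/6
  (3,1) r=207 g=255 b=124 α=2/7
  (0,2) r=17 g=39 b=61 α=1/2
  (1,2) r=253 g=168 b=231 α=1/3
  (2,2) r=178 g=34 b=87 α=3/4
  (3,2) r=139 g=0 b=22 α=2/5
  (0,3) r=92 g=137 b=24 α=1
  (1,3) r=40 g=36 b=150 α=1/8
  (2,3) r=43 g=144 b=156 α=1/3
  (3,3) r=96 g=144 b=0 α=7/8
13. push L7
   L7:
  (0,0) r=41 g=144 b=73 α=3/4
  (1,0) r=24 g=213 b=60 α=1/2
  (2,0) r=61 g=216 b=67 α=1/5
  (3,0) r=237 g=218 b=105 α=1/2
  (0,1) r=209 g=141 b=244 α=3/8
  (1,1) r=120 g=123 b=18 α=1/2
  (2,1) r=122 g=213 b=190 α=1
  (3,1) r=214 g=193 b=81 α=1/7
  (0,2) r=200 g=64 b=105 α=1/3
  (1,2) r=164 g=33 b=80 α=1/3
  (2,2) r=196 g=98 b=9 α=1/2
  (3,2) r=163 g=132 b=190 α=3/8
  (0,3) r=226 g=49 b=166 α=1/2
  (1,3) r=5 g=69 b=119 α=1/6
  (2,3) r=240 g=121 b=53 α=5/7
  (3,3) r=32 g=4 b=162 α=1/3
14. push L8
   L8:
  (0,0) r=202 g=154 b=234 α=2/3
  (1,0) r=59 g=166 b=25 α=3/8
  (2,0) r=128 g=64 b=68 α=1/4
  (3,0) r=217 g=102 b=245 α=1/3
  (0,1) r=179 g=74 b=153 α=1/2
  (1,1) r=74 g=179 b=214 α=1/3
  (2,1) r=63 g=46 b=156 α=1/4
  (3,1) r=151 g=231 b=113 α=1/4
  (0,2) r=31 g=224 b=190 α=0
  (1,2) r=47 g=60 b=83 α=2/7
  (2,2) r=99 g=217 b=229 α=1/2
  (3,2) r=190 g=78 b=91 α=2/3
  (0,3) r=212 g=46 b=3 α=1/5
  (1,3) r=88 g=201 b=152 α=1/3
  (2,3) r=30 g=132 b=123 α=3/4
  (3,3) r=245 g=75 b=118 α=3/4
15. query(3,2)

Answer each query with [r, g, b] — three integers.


query (1,0) [L1,L2,L3] — begin 0,0,0
L1 α=1/4: [35/2, 119/4, 83/4]
L2 α=1/5: [182/5, 37, 317/5]
L3 α=2/3: [394/5, 159, 2377/15]
rounded: [79, 159, 158]

at x=3,y=1 over L1,L2,L3:
+L1 (α=1) → [221, 46, 111]
+L2 (α=1/2) → [217, 30, 227/2]
+L3 (α=4/5) → [837/5, 438/5, 1003/10]
→ [167, 88, 100]

at x=0,y=1 over L1,L2:
+L1 (α=1/4) → [103/2, 75/2, 61]
+L2 (α=3/4) → [277/8, 273/8, 631/4]
rounded: [35, 34, 158]

at x=1,y=3 over L1,L4,L5:
after L1 α=1/3: [62, 247/3, 44]
after L4 α=2/5: [216/5, 509/5, 624/5]
after L5 α=3/5: [1362/25, 4573/25, 2928/25]
= [54, 183, 117]

(3,2) stack=L1,L4,L5,L6,L7,L8; from [0,0,0]:
after L1 α=1/2: [52, 6, 70]
after L4 α=0: [52, 6, 70]
after L5 α=1/6: [137/2, 259/6, 493/6]
after L6 α=2/5: [967/10, 259/10, 581/10]
after L7 α=3/8: [1945/16, 1051/16, 1721/16]
after L8 α=2/3: [2675/16, 3547/48, 4633/48]
→ [167, 74, 97]


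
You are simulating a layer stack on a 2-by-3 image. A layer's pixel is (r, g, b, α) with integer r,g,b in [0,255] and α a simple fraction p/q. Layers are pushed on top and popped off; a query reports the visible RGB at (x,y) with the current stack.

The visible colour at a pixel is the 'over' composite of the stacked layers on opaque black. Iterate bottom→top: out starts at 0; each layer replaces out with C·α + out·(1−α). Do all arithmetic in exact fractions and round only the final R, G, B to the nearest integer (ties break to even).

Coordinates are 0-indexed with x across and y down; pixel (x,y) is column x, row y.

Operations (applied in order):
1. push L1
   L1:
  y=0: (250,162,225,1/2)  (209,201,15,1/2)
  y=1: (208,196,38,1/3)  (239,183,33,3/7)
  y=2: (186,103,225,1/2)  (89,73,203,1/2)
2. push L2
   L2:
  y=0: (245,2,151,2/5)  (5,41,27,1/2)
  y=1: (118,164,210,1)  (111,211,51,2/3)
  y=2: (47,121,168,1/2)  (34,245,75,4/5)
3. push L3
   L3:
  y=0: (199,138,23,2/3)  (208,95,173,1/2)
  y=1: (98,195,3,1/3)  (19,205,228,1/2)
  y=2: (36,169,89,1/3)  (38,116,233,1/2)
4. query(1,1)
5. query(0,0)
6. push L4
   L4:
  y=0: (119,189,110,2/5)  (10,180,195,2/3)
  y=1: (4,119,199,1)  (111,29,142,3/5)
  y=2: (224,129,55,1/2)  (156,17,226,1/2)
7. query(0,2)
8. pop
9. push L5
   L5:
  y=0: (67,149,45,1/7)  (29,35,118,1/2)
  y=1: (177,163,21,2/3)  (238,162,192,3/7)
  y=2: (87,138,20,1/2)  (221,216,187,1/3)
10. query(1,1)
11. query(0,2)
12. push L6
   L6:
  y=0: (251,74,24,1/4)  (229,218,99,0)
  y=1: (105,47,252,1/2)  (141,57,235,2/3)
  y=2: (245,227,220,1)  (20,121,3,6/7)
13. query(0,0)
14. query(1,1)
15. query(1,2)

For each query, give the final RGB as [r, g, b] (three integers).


at x=1,y=1 over L1,L2,L3:
after L1 α=3/7: [717/7, 549/7, 99/7]
after L2 α=2/3: [757/7, 3503/21, 271/7]
after L3 α=1/2: [445/7, 3904/21, 1867/14]
→ [64, 186, 133]

(0,0) stack=L1,L2,L3; from [0,0,0]:
+L1 (α=1/2) → [125, 81, 225/2]
+L2 (α=2/5) → [173, 247/5, 1279/10]
+L3 (α=2/3) → [571/3, 1627/15, 1739/30]
→ [190, 108, 58]

at x=0,y=2 over L1,L2,L3,L4:
after L1 α=1/2: [93, 103/2, 225/2]
after L2 α=1/2: [70, 345/4, 561/4]
after L3 α=1/3: [176/3, 683/6, 739/6]
after L4 α=1/2: [424/3, 1457/12, 1069/12]
→ [141, 121, 89]

(1,1) stack=L1,L2,L3,L5; from [0,0,0]:
after L1 α=3/7: [717/7, 549/7, 99/7]
after L2 α=2/3: [757/7, 3503/21, 271/7]
after L3 α=1/2: [445/7, 3904/21, 1867/14]
after L5 α=3/7: [6778/49, 25822/147, 7766/49]
→ [138, 176, 158]

query (0,2) [L1,L2,L3,L5] — begin 0,0,0
after L1 α=1/2: [93, 103/2, 225/2]
after L2 α=1/2: [70, 345/4, 561/4]
after L3 α=1/3: [176/3, 683/6, 739/6]
after L5 α=1/2: [437/6, 1511/12, 859/12]
rounded: [73, 126, 72]

(0,0) stack=L1,L2,L3,L5,L6; from [0,0,0]:
+L1 (α=1/2) → [125, 81, 225/2]
+L2 (α=2/5) → [173, 247/5, 1279/10]
+L3 (α=2/3) → [571/3, 1627/15, 1739/30]
+L5 (α=1/7) → [1209/7, 3999/35, 1964/35]
+L6 (α=1/4) → [1346/7, 14587/140, 1683/35]
→ [192, 104, 48]

(1,1) stack=L1,L2,L3,L5,L6; from [0,0,0]:
after L1 α=3/7: [717/7, 549/7, 99/7]
after L2 α=2/3: [757/7, 3503/21, 271/7]
after L3 α=1/2: [445/7, 3904/21, 1867/14]
after L5 α=3/7: [6778/49, 25822/147, 7766/49]
after L6 α=2/3: [20596/147, 42580/441, 30796/147]
rounded: [140, 97, 209]

at x=1,y=2 over L1,L2,L3,L5,L6:
+L1 (α=1/2) → [89/2, 73/2, 203/2]
+L2 (α=4/5) → [361/10, 2033/10, 803/10]
+L3 (α=1/2) → [741/20, 3193/20, 3133/20]
+L5 (α=1/3) → [2951/30, 5353/30, 5003/30]
+L6 (α=6/7) → [6551/210, 27133/210, 5543/210]
→ [31, 129, 26]
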